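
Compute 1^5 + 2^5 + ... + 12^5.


This power sum has a closed form given by Faulhaber's formula
sum_{k=1}^{m} k^p = (1 / (p + 1)) * sum_{j=0}^{p} C(p + 1, j) B_j m^(p + 1 - j),
but for small m direct computation is fastest:
1 + 32 + 243 + 1024 + 3125 + 7776 + 16807 + 32768 + 59049 + 100000 + 161051 + 248832 = 630708.

630708


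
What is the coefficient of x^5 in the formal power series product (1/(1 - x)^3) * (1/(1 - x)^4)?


Combine the factors: (1/(1 - x)^3) * (1/(1 - x)^4) = 1/(1 - x)^7.
Then use 1/(1 - x)^r = sum_{k>=0} C(k + r - 1, r - 1) x^k with r = 7 and k = 5:
C(11, 6) = 462.

462


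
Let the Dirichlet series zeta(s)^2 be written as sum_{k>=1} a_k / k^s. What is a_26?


The Dirichlet convolution of the constant function 1 with itself gives (1 * 1)(k) = sum_{d | k} 1 = d(k), the number of positive divisors of k.
Since zeta(s) = sum_{k>=1} 1/k^s, we have zeta(s)^2 = sum_{k>=1} d(k)/k^s, so a_k = d(k).
For k = 26: the divisors are 1, 2, 13, 26.
Count = 4.

4


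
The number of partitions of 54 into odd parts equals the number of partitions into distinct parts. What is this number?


Computing partitions of 54 into odd parts (1, 3, 5, ...):
Using the generating function prod_{k>=0} 1/(1-x^(2k+1)),
the count is 5718

5718


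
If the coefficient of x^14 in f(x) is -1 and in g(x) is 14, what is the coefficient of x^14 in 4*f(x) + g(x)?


Scalar multiplication scales coefficients: 4 * -1 = -4.
Then add the g coefficient: -4 + 14
= 10

10


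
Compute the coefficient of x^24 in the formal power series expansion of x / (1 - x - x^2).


Let f(x) = sum_{k>=0} a_k x^k. Multiplying f(x) * (1 - x - x^2) = x and matching coefficients gives a_0 = 0, a_1 = 1, and a_k = a_{k-1} + a_{k-2} for k >= 2. These are the Fibonacci numbers F_k.
Iterating from F_0 = 0, F_1 = 1:
F_0=0, F_1=1, F_2=1, F_3=2, F_4=3, F_5=5, F_6=8, F_7=13, F_8=21, F_9=34, ...
F_24 = 46368.

46368


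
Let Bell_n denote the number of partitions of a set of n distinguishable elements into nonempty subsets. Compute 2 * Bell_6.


Bell_6 can be computed from the Bell triangle or from Dobinski's identity Bell_n = (1/e) * sum_{k>=0} k^n / k!.
Computing Bell_6 = 203.
Then 2 * 203 = 406.

406


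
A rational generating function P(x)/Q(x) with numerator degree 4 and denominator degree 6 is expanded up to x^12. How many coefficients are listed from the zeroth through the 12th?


Expanding up to x^12 gives the coefficients for x^0, x^1, ..., x^12.
That is 12 + 1 = 13 coefficients in total.

13


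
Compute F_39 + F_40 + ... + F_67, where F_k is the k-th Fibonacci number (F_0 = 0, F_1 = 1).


Use the identity sum_{k=0}^{N} F_k = F_{N+2} - 1 (which follows from F_{k+2} - F_{k+1} = F_k). Then
sum_{k=39}^{67} F_k = (F_{69} - 1) - (F_{40} - 1) = F_{69} - F_{40}.
Computing: F_{69} = 117669030460994, F_{40} = 102334155, so
Sum = 117669030460994 - 102334155 = 117668928126839.

117668928126839


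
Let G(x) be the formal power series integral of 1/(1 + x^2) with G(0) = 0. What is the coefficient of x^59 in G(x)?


1/(1 + x^2) = sum_{j>=0} (-1)^j x^(2j). Integrating termwise with G(0) = 0:
G(x) = sum_{j>=0} (-1)^j x^(2j+1) / (2j+1) = arctan(x).
Only odd powers are nonzero. For x^59 write 59 = 2*29 + 1, giving
(-1)^29 / 59 = -1/59 = -1/59.

-1/59


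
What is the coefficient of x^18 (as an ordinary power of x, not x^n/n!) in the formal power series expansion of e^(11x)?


The exponential series is e^y = sum_{k>=0} y^k / k!. Substituting y = 11x gives
e^(11x) = sum_{k>=0} 11^k x^k / k!.
So the coefficient of x^n is a^n/n! with a = 11, n = 18:
11^18 / 18! = 5559917313492231481/6402373705728000 = 505447028499293771/582033973248000

505447028499293771/582033973248000


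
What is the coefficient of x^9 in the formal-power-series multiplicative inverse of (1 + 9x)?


The inverse is 1/(1 + 9x). Apply the geometric identity 1/(1 - y) = sum_{k>=0} y^k with y = -9x:
1/(1 + 9x) = sum_{k>=0} (-9)^k x^k.
So the coefficient of x^9 is (-9)^9 = -387420489.

-387420489


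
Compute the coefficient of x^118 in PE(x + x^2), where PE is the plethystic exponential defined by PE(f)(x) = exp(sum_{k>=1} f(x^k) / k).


With f(x) = x + x^2, the exponent is sum_{k>=1} (x^k + x^(2k)) / k = -ln(1 - x) - ln(1 - x^2). Exponentiating:
PE(x + x^2) = 1 / ((1 - x)(1 - x^2)).
This is the generating function for partitions of n into parts of size 1 or 2. The number of 2's can be any j in 0..59, and the rest are 1's, so
[x^118] = floor(118/2) + 1 = 60.

60


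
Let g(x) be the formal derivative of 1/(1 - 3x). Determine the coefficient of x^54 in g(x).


Differentiate termwise: d/dx sum_{k>=0} 3^k x^k = sum_{k>=1} k 3^k x^(k-1) = sum_{j>=0} (j+1) 3^(j+1) x^j.
Equivalently, d/dx [1/(1 - 3x)] = 3/(1 - 3x)^2.
For j = 54: 55 * 3^55 = 55 * 174449211009120179071170507 = 9594706605501609848914377885.

9594706605501609848914377885


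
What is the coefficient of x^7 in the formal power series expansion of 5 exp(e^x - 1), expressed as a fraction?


exp(e^x - 1) is the exponential generating function for the Bell numbers Bell_k: exp(e^x - 1) = sum_{k>=0} Bell_k x^k / k!.
So the coefficient of x^7 in 5 exp(e^x - 1) is 5 Bell_7 / 7!.
Computing: Bell_7 = 877 and 7! = 5040, giving
5 * 877/5040 = 877/1008.

877/1008


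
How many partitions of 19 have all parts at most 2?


Using the generating function (1-x)^(-1)(1-x^2)^(-1),
the coefficient of x^19 counts these restricted partitions.
Result = 10

10


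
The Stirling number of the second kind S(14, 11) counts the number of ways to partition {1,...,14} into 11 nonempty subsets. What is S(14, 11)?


Using the explicit formula S(n,k) = (1/k!) sum_{j=0}^{k} (-1)^(k-j) C(k,j) j^n:
S(14, 11) = 66066
Equivalently, S(n,k) is n! times the coefficient of x^n in the EGF (e^x - 1)^k / k!.

66066


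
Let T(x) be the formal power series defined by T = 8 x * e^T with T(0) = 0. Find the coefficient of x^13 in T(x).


Apply the Lagrange inversion formula: if T = 8 x * phi(T) with phi(t) = e^t, then
[x^n] T = 8^n * (1/n) [t^(n-1)] phi(t)^n = 8^n * (1/n) [t^(n-1)] e^(n t) = 8^n * (1/n) * n^(n-1) / (n-1)! = 8^n * n^(n-1) / n!.
When c = 1 this is the Cayley count of rooted labeled trees on n vertices, divided by n!.
For n = 13: 8^13 * 13^12 / 13! = 549755813888 * 23298085122481/6227020800 = 962158785196923551744/467775.

962158785196923551744/467775


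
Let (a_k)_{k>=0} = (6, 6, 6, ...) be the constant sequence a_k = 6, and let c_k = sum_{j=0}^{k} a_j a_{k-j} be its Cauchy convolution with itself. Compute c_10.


Since a_j = 6 for all j >= 0, the convolution sum becomes
c_k = sum_{j=0}^{k} 6 * 6 = 36 * (k + 1).
Equivalently, the generating function of (a_k) is 6/(1 - x) and its square is 36/(1 - x)^2 = sum_{k>=0} 36(k + 1) x^k.
For k = 10: 36 * 11 = 396.

396


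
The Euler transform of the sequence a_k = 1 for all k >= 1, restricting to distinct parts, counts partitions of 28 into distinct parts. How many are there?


Partitions of 28 into distinct parts can be computed via generating function.
Product (1+x)(1+x^2)(1+x^3)...
The coefficient of x^28 = 222

222


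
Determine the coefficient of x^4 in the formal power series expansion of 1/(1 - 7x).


The geometric series identity gives 1/(1 - c x) = sum_{k>=0} c^k x^k, so the coefficient of x^k is c^k.
Here c = 7 and k = 4.
Computing: 7^4 = 2401

2401


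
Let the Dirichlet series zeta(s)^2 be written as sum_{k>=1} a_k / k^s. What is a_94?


The Dirichlet convolution of the constant function 1 with itself gives (1 * 1)(k) = sum_{d | k} 1 = d(k), the number of positive divisors of k.
Since zeta(s) = sum_{k>=1} 1/k^s, we have zeta(s)^2 = sum_{k>=1} d(k)/k^s, so a_k = d(k).
For k = 94: the divisors are 1, 2, 47, 94.
Count = 4.

4


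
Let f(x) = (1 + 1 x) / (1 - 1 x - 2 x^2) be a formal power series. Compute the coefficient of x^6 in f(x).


Write f(x) = sum_{k>=0} a_k x^k. Multiplying both sides by 1 - 1 x - 2 x^2 gives
(1 - 1 x - 2 x^2) sum_{k>=0} a_k x^k = 1 + 1 x.
Matching coefficients:
 x^0: a_0 = 1
 x^1: a_1 - 1 a_0 = 1  =>  a_1 = 1*1 + 1 = 2
 x^k (k >= 2): a_k = 1 a_{k-1} + 2 a_{k-2}.
Iterating: a_2 = 4, a_3 = 8, a_4 = 16, a_5 = 32, a_6 = 64.
So the coefficient of x^6 is 64.

64


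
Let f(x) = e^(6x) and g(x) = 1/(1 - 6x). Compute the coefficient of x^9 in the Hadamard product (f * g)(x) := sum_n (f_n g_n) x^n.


Expanding: f_k = 6^k/k! (from e^(6x)) and g_k = 6^k (from 1/(1 - 6x)). So the Hadamard coefficient (f * g)_k = 6^k 6^k / k! = (36)^k / k!.
For k = 9: 36^9/9! = 101559956668416/362880 = 9795520512/35.

9795520512/35


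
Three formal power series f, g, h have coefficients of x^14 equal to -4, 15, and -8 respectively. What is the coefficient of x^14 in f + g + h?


Series addition is componentwise:
-4 + 15 + -8
= 3

3


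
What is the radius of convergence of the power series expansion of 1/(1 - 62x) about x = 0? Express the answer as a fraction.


Expanding 1/(1 - 62x) = sum_{k>=0} 62^k x^k, the series converges when |62x| < 1, i.e., |x| < 1/62.
So the radius of convergence is 1/62 = 1/62.

1/62


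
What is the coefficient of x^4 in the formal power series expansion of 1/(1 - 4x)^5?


The general identity 1/(1 - c x)^r = sum_{k>=0} c^k C(k + r - 1, r - 1) x^k follows by substituting y = c x into 1/(1 - y)^r = sum_{k>=0} C(k + r - 1, r - 1) y^k.
For c = 4, r = 5, k = 4:
4^4 * C(8, 4) = 256 * 70 = 17920.

17920


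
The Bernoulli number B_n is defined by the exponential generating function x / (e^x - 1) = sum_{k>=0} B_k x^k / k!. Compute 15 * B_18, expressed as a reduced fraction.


Bernoulli numbers can also be computed recursively via B_0 = 1 and sum_{j=0}^{m} C(m+1, j) B_j = 0 for m >= 1. Odd-index Bernoulli numbers vanish for k >= 3.
Computing B_18 = 43867/798, so 15 * B_18 = 15 * 43867/798 = 219335/266.

219335/266


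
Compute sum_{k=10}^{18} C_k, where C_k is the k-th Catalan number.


C_10 through C_18: 16796, 58786, 208012, 742900, 2674440, 9694845, 35357670, 129644790, 477638700
Sum = 16796 + 58786 + 208012 + 742900 + 2674440 + 9694845 + 35357670 + 129644790 + 477638700
= 656036939

656036939


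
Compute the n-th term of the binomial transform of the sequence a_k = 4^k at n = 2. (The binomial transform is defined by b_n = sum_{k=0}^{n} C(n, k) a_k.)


With a_k = 4^k, b_n = sum_{k=0}^{n} C(n, k) 4^k = (1 + 4)^n by the binomial theorem.
For n = 2: (1 + 4)^2 = 5^2 = 25.

25


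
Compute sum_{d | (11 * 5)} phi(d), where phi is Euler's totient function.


First, 11 * 5 = 55. One classical identity is sum_{d | n} phi(d) = n (each k in [1, n] has a unique gcd with n, and among the k's with gcd(k, n) = n/d there are phi(d) of them). So the sum equals 55. We also verify directly:
Divisors of 55: 1, 5, 11, 55.
phi values: 1, 4, 10, 40.
Sum = 55.

55


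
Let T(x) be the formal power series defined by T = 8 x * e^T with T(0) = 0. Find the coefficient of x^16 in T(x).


Apply the Lagrange inversion formula: if T = 8 x * phi(T) with phi(t) = e^t, then
[x^n] T = 8^n * (1/n) [t^(n-1)] phi(t)^n = 8^n * (1/n) [t^(n-1)] e^(n t) = 8^n * (1/n) * n^(n-1) / (n-1)! = 8^n * n^(n-1) / n!.
When c = 1 this is the Cayley count of rooted labeled trees on n vertices, divided by n!.
For n = 16: 8^16 * 16^15 / 16! = 281474976710656 * 1152921504606846976/20922789888000 = 9903520314283042199192993792/638512875.

9903520314283042199192993792/638512875


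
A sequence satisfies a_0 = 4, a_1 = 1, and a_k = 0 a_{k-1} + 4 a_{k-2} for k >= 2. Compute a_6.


The characteristic equation is t^2 - 0 t - 4 = 0, with roots r_1 = 2 and r_2 = -2 (so c_1 = r_1 + r_2, c_2 = -r_1 r_2 as required).
One can use the closed form a_n = A r_1^n + B r_2^n, but direct iteration is more reliable:
a_0 = 4, a_1 = 1, a_2 = 16, a_3 = 4, a_4 = 64, a_5 = 16, a_6 = 256.
So a_6 = 256.

256


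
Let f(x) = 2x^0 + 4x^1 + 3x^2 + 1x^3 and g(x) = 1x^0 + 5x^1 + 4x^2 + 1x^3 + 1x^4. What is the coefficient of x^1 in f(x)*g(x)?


Cauchy product at x^1:
2*5 + 4*1
= 14

14


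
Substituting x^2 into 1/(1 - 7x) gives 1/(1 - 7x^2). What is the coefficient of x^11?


Since 1/(1 - 7x^2) only has even powers of x,
the coefficient of x^11 (odd) is 0.

0


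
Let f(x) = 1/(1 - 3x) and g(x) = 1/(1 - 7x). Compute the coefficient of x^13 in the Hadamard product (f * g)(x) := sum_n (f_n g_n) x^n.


f has coefficients f_k = 3^k and g has coefficients g_k = 7^k, so the Hadamard product has coefficient (f*g)_k = 3^k * 7^k = 21^k.
For k = 13: 21^13 = 154472377739119461.

154472377739119461


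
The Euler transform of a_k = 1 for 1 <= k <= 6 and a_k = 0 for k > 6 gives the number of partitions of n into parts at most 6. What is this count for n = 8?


Partitions of 8 into parts at most 6:
Using generating function (1-x)^(-1)(1-x^2)^(-1)...(1-x^6)^(-1),
the coefficient of x^8 = 20

20


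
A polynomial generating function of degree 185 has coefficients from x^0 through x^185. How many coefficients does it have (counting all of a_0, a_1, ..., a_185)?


A polynomial of degree 185 takes the form a_0 + a_1 x + ... + a_185 x^185.
The number of coefficients is 185 + 1 = 186.

186


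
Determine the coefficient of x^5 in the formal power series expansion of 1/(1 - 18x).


The geometric series identity gives 1/(1 - c x) = sum_{k>=0} c^k x^k, so the coefficient of x^k is c^k.
Here c = 18 and k = 5.
Computing: 18^5 = 1889568

1889568


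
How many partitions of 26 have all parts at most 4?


Using the generating function (1-x)^(-1)(1-x^2)^(-1)...(1-x^4)^(-1),
the coefficient of x^26 counts these restricted partitions.
Result = 206

206


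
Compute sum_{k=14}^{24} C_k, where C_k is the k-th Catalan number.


C_14 through C_24: 2674440, 9694845, 35357670, 129644790, 477638700, 1767263190, 6564120420, 24466267020, 91482563640, 343059613650, 1289904147324
Sum = 2674440 + 9694845 + 35357670 + 129644790 + 477638700 + 1767263190 + 6564120420 + 24466267020 + 91482563640 + 343059613650 + 1289904147324
= 1757898985689

1757898985689


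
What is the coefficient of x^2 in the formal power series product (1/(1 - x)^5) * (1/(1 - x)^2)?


Combine the factors: (1/(1 - x)^5) * (1/(1 - x)^2) = 1/(1 - x)^7.
Then use 1/(1 - x)^r = sum_{k>=0} C(k + r - 1, r - 1) x^k with r = 7 and k = 2:
C(8, 6) = 28.

28


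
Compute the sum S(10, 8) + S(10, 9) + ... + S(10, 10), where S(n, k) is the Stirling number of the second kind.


By definition, S(n, k) counts partitions of an n-set into exactly k nonempty blocks.
Computing row n = 10 for k = 8..10:
S(10, k): 750, 45, 1
Sum = 796.

796


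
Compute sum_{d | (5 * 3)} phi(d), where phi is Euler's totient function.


First, 5 * 3 = 15. One classical identity is sum_{d | n} phi(d) = n (each k in [1, n] has a unique gcd with n, and among the k's with gcd(k, n) = n/d there are phi(d) of them). So the sum equals 15. We also verify directly:
Divisors of 15: 1, 3, 5, 15.
phi values: 1, 2, 4, 8.
Sum = 15.

15


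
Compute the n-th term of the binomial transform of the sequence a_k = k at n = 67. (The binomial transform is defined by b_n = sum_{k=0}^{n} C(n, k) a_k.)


With a_k = k, b_n = sum_{k=0}^{n} C(n, k) k. Using k * C(n, k) = n * C(n-1, k-1) gives b_n = n * sum_{k>=1} C(n-1, k-1) = n * 2^(n-1).
For n = 67: 67 * 2^66 = 67 * 73786976294838206464 = 4943727411754159833088.

4943727411754159833088


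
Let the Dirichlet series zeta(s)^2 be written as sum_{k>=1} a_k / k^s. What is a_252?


The Dirichlet convolution of the constant function 1 with itself gives (1 * 1)(k) = sum_{d | k} 1 = d(k), the number of positive divisors of k.
Since zeta(s) = sum_{k>=1} 1/k^s, we have zeta(s)^2 = sum_{k>=1} d(k)/k^s, so a_k = d(k).
For k = 252: the divisors are 1, 2, 3, 4, 6, 7, 9, 12, 14, 18, 21, 28, 36, 42, 63, 84, 126, 252.
Count = 18.

18


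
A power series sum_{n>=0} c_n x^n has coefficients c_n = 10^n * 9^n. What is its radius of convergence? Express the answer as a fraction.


By the root test (Cauchy-Hadamard), the radius is R = 1 / limsup_n |c_n|^(1/n).
Here |c_n|^(1/n) = (10^n * 9^n)^(1/n) = 10 * 9 = 90 for all n.
So R = 1/90 = 1/90.

1/90


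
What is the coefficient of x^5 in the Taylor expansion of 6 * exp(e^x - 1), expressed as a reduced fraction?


exp(e^x - 1) = sum_{k>=0} Bell_k x^k / k!, where Bell_k is the k-th Bell number.
So the coefficient of x^5 is 6 * Bell_5 / 5!.
Computing: Bell_5 = 52 and 5! = 120, giving
6 * 52/120 = 13/5.

13/5


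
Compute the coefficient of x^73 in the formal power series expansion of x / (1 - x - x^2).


Let f(x) = sum_{k>=0} a_k x^k. Multiplying f(x) * (1 - x - x^2) = x and matching coefficients gives a_0 = 0, a_1 = 1, and a_k = a_{k-1} + a_{k-2} for k >= 2. These are the Fibonacci numbers F_k.
Iterating from F_0 = 0, F_1 = 1:
F_0=0, F_1=1, F_2=1, F_3=2, F_4=3, F_5=5, F_6=8, F_7=13, F_8=21, F_9=34, ...
F_73 = 806515533049393.

806515533049393


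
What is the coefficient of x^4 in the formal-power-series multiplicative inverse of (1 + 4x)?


The inverse is 1/(1 + 4x). Apply the geometric identity 1/(1 - y) = sum_{k>=0} y^k with y = -4x:
1/(1 + 4x) = sum_{k>=0} (-4)^k x^k.
So the coefficient of x^4 is (-4)^4 = 256.

256


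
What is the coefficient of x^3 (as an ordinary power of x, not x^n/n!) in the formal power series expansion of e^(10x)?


The exponential series is e^y = sum_{k>=0} y^k / k!. Substituting y = 10x gives
e^(10x) = sum_{k>=0} 10^k x^k / k!.
So the coefficient of x^n is a^n/n! with a = 10, n = 3:
10^3 / 3! = 1000/6 = 500/3

500/3


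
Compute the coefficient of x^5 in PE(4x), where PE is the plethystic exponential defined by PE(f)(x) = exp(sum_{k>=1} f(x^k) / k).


With f(x) = 4x, the exponent is sum_{k>=1} 4 x^k / k = 4 * (-ln(1 - x)). Exponentiating:
PE(4x) = exp(-4 ln(1 - x)) = 1/(1 - x)^4.
By the negative binomial expansion, [x^n] 1/(1 - x)^4 = C(n + 3, 3).
For n = 5: C(8, 3) = 56.

56


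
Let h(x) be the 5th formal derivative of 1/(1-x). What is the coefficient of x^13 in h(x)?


Differentiating 5 times: d^5/dx^5 [1/(1-x)] = 5!/(1-x)^6.
The expansion 1/(1-x)^6 = sum_{k>=0} C(k+5, 5) x^k, so the coefficient of x^n in 5!/(1-x)^6 is 5! * C(n+5, 5).
For n = 13: 120 * C(18, 5) = 120 * 8568 = 1028160

1028160


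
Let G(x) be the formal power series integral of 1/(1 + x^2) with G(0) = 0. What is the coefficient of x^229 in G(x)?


1/(1 + x^2) = sum_{j>=0} (-1)^j x^(2j). Integrating termwise with G(0) = 0:
G(x) = sum_{j>=0} (-1)^j x^(2j+1) / (2j+1) = arctan(x).
Only odd powers are nonzero. For x^229 write 229 = 2*114 + 1, giving
(-1)^114 / 229 = 1/229 = 1/229.

1/229


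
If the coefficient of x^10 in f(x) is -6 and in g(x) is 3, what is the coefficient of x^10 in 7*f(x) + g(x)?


Scalar multiplication scales coefficients: 7 * -6 = -42.
Then add the g coefficient: -42 + 3
= -39

-39


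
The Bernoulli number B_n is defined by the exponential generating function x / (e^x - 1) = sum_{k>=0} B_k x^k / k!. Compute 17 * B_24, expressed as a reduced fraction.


Bernoulli numbers can also be computed recursively via B_0 = 1 and sum_{j=0}^{m} C(m+1, j) B_j = 0 for m >= 1. Odd-index Bernoulli numbers vanish for k >= 3.
Computing B_24 = -236364091/2730, so 17 * B_24 = 17 * -236364091/2730 = -4018189547/2730.

-4018189547/2730


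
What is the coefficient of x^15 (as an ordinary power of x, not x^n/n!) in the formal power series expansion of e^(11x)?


The exponential series is e^y = sum_{k>=0} y^k / k!. Substituting y = 11x gives
e^(11x) = sum_{k>=0} 11^k x^k / k!.
So the coefficient of x^n is a^n/n! with a = 11, n = 15:
11^15 / 15! = 4177248169415651/1307674368000 = 379749833583241/118879488000

379749833583241/118879488000


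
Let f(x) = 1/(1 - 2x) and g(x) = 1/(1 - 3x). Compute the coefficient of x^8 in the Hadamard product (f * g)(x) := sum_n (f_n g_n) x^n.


f has coefficients f_k = 2^k and g has coefficients g_k = 3^k, so the Hadamard product has coefficient (f*g)_k = 2^k * 3^k = 6^k.
For k = 8: 6^8 = 1679616.

1679616


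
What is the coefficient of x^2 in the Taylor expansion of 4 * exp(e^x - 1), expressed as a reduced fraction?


exp(e^x - 1) = sum_{k>=0} Bell_k x^k / k!, where Bell_k is the k-th Bell number.
So the coefficient of x^2 is 4 * Bell_2 / 2!.
Computing: Bell_2 = 2 and 2! = 2, giving
4 * 2/2 = 4.

4


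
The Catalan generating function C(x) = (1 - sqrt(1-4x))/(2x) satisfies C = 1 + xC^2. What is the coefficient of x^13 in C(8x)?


Substituting x -> 8x scales the n-th coefficient by 8^n, so [x^13] C(8x) = 8^13 * C_13.
C_13 = C(2*13, 13)/(14) = 10400600/14 = 742900.
So 8^13 * 742900 = 549755813888 * 742900 = 408413594137395200.

408413594137395200


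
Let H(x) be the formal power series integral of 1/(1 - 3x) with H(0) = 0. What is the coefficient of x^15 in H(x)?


1/(1 - 3x) = sum_{k>=0} 3^k x^k. Integrating termwise with H(0) = 0:
H(x) = sum_{k>=0} 3^k x^(k+1) / (k+1) = sum_{m>=1} 3^(m-1) x^m / m.
For m = 15: 3^14/15 = 4782969/15 = 1594323/5.

1594323/5


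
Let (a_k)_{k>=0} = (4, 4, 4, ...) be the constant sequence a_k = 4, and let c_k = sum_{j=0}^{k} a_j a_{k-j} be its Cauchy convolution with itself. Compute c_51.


Since a_j = 4 for all j >= 0, the convolution sum becomes
c_k = sum_{j=0}^{k} 4 * 4 = 16 * (k + 1).
Equivalently, the generating function of (a_k) is 4/(1 - x) and its square is 16/(1 - x)^2 = sum_{k>=0} 16(k + 1) x^k.
For k = 51: 16 * 52 = 832.

832


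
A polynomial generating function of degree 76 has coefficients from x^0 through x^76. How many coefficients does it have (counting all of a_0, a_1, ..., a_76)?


A polynomial of degree 76 takes the form a_0 + a_1 x + ... + a_76 x^76.
The number of coefficients is 76 + 1 = 77.

77


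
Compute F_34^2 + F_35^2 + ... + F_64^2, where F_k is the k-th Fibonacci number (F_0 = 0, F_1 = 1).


There is a standard identity sum_{k=0}^{N} F_k^2 = F_N * F_{N+1} (proved inductively from the telescoping relation F_k^2 = F_k F_{k+1} - F_{k-1} F_k). Then
sum_{k=34}^{64} F_k^2 = F_64 F_65 - F_33 F_34.
Computing: F_64 = 10610209857723, F_65 = 17167680177565, F_33 = 3524578, F_34 = 5702887.
Sum = 10610209857723 * 17167680177565 - 3524578 * 5702887 = 182152689454215805756527809.

182152689454215805756527809


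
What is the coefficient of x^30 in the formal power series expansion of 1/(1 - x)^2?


The negative binomial / multiset identity is
1/(1 - x)^r = sum_{k>=0} C(k + r - 1, r - 1) x^k.
Here r = 2 and k = 30, so the coefficient is
C(30 + 1, 1) = C(31, 1)
= 31

31


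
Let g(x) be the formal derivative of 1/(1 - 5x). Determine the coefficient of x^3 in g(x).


Differentiate termwise: d/dx sum_{k>=0} 5^k x^k = sum_{k>=1} k 5^k x^(k-1) = sum_{j>=0} (j+1) 5^(j+1) x^j.
Equivalently, d/dx [1/(1 - 5x)] = 5/(1 - 5x)^2.
For j = 3: 4 * 5^4 = 4 * 625 = 2500.

2500


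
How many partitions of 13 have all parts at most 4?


Using the generating function (1-x)^(-1)(1-x^2)^(-1)...(1-x^4)^(-1),
the coefficient of x^13 counts these restricted partitions.
Result = 39

39


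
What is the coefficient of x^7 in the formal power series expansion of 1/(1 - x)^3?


The expansion 1/(1 - x)^r = sum_{k>=0} C(k + r - 1, r - 1) x^k follows from the multiset / negative-binomial theorem (or from repeated differentiation of the geometric series).
For r = 3 and k = 7:
C(9, 2) = 362880 / (2 * 5040) = 36.

36


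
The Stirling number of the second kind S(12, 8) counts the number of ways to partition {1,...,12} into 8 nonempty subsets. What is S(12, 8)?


Using the explicit formula S(n,k) = (1/k!) sum_{j=0}^{k} (-1)^(k-j) C(k,j) j^n:
S(12, 8) = 159027
Equivalently, S(n,k) is n! times the coefficient of x^n in the EGF (e^x - 1)^k / k!.

159027


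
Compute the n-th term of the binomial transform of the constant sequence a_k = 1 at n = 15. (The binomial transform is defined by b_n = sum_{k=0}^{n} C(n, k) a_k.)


With a_k = 1 for all k, b_n = sum_{k=0}^{n} C(n, k) = 2^n by the binomial theorem.
For n = 15: 2^15 = 32768.

32768


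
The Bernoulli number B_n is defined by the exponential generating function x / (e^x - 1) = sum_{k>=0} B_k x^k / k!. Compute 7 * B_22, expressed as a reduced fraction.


Bernoulli numbers can also be computed recursively via B_0 = 1 and sum_{j=0}^{m} C(m+1, j) B_j = 0 for m >= 1. Odd-index Bernoulli numbers vanish for k >= 3.
Computing B_22 = 854513/138, so 7 * B_22 = 7 * 854513/138 = 5981591/138.

5981591/138


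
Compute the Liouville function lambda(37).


The Liouville function is lambda(k) = (-1)^Omega(k), where Omega(k) counts the prime factors of k with multiplicity.
Factoring: 37 = 37, so Omega(37) = 1.
lambda(37) = (-1)^1 = -1.

-1


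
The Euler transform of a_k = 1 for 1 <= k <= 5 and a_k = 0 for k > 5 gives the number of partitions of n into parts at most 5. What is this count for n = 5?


Partitions of 5 into parts at most 5:
Using generating function (1-x)^(-1)(1-x^2)^(-1)...(1-x^5)^(-1),
the coefficient of x^5 = 7

7


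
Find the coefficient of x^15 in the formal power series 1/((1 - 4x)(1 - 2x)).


By partial fractions or Cauchy convolution:
The coefficient equals sum_{k=0}^{15} 4^k * 2^(15-k).
= 2147450880

2147450880


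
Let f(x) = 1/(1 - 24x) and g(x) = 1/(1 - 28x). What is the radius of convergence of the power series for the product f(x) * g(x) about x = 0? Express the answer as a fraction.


The radius of 1/(1 - 24x) is 1/24 (nearest singularity at x = 1/24), and the radius of 1/(1 - 28x) is 1/28.
The product f(x)*g(x) = 1/((1 - 24x)(1 - 28x)) has singularities at both 1/24 and 1/28, so its radius of convergence is the distance to the nearest one:
min(1/24, 1/28) = 1/28.

1/28


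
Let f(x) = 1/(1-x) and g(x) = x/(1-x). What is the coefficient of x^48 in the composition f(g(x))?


First simplify the composition: f(g(x)) = 1/(1 - x/(1-x)) = (1-x)/((1-x) - x) = (1-x)/(1-2x).
Now extract the coefficient. Write (1-x)/(1-2x) = 1/(1-2x) - x/(1-2x).
The coefficient of x^n in 1/(1-2x) is 2^n, and in x/(1-2x) is 2^(n-1) (for n >= 1).
So the coefficient of x^48 is 2^48 - 2^47 = 281474976710656 - 140737488355328 = 140737488355328.

140737488355328


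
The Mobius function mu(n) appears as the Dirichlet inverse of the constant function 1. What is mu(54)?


54 has a squared prime factor, so mu(54) = 0.
Factorization reveals a repeated prime.

0


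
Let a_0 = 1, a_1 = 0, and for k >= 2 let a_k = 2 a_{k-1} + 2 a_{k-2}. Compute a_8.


Iterating the recurrence forward:
a_0 = 1
a_1 = 0
a_2 = 2*0 + 2*1 = 2
a_3 = 2*2 + 2*0 = 4
a_4 = 2*4 + 2*2 = 12
a_5 = 2*12 + 2*4 = 32
a_6 = 2*32 + 2*12 = 88
a_7 = 2*88 + 2*32 = 240
a_8 = 2*240 + 2*88 = 656
So a_8 = 656.

656


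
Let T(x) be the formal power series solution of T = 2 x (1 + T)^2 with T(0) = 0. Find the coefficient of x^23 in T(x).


Apply the Lagrange inversion formula: if T = 2 x * phi(T) with phi(t) = (1 + t)^2, then [x^n] T = 2^n * (1/n) [t^(n-1)] phi(t)^n = 2^n * (1/n) [t^(n-1)] (1 + t)^(2n) = 2^n * (1/n) C(2n, n-1).
Using the identity C(2n, n-1) = C(2n, n) * n / (n+1), the unscaled factor equals C(2n, n) / (n+1) = C_n, the n-th Catalan number.
For n = 23: C_23 = C(46, 23) / 24 = 8233430727600/24 = 343059613650.
With the 2^23 = 8388608 factor, the coefficient is 8388608 * 343059613650 = 2877792619541299200.

2877792619541299200


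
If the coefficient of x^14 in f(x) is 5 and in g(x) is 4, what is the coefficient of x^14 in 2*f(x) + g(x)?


Scalar multiplication scales coefficients: 2 * 5 = 10.
Then add the g coefficient: 10 + 4
= 14

14


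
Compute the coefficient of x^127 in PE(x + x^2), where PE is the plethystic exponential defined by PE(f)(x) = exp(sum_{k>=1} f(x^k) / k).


With f(x) = x + x^2, the exponent is sum_{k>=1} (x^k + x^(2k)) / k = -ln(1 - x) - ln(1 - x^2). Exponentiating:
PE(x + x^2) = 1 / ((1 - x)(1 - x^2)).
This is the generating function for partitions of n into parts of size 1 or 2. The number of 2's can be any j in 0..63, and the rest are 1's, so
[x^127] = floor(127/2) + 1 = 64.

64


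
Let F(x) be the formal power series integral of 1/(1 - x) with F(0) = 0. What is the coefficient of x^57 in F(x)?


1/(1 - x) = sum_{k>=0} x^k. Integrating termwise and using F(0) = 0 gives
F(x) = sum_{k>=0} x^(k+1) / (k+1) = sum_{m>=1} x^m / m = -ln(1 - x).
So the coefficient of x^57 is 1/57 = 1/57.

1/57


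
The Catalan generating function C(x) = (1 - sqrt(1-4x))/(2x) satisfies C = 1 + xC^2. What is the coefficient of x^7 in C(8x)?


Substituting x -> 8x scales the n-th coefficient by 8^n, so [x^7] C(8x) = 8^7 * C_7.
C_7 = C(2*7, 7)/(8) = 3432/8 = 429.
So 8^7 * 429 = 2097152 * 429 = 899678208.

899678208


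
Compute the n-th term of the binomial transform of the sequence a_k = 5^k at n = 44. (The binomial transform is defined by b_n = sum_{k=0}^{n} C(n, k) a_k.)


With a_k = 5^k, b_n = sum_{k=0}^{n} C(n, k) 5^k = (1 + 5)^n by the binomial theorem.
For n = 44: (1 + 5)^44 = 6^44 = 17324272922341479351919144385642496.

17324272922341479351919144385642496


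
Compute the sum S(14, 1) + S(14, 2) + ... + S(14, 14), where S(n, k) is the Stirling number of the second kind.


By definition, S(n, k) counts partitions of an n-set into exactly k nonempty blocks.
Computing row n = 14 for k = 1..14:
S(14, k): 1, 8191, 788970, 10391745, 40075035, 63436373, 49329280, 20912320, 5135130, 752752, 66066, 3367, 91, 1
Sum = 190899322. (This equals Bell_14 since the sum runs over all k.)

190899322


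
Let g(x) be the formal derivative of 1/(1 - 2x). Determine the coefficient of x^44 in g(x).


Differentiate termwise: d/dx sum_{k>=0} 2^k x^k = sum_{k>=1} k 2^k x^(k-1) = sum_{j>=0} (j+1) 2^(j+1) x^j.
Equivalently, d/dx [1/(1 - 2x)] = 2/(1 - 2x)^2.
For j = 44: 45 * 2^45 = 45 * 35184372088832 = 1583296743997440.

1583296743997440


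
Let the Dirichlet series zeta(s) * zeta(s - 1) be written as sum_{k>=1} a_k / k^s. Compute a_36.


Convolution gives a_k = sum_{d | k} d * 1 = sum_{d | k} d = sigma(k), the sum of positive divisors of k.
For k = 36, the divisors are 1, 2, 3, 4, 6, 9, 12, 18, 36, so
sigma(36) = 1 + 2 + 3 + 4 + 6 + 9 + 12 + 18 + 36 = 91.

91


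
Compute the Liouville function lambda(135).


The Liouville function is lambda(k) = (-1)^Omega(k), where Omega(k) counts the prime factors of k with multiplicity.
Factoring: 135 = 3 * 3 * 3 * 5, so Omega(135) = 4.
lambda(135) = (-1)^4 = 1.

1


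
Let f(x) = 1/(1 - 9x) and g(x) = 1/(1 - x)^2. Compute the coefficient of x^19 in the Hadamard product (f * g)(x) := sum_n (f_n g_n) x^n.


f has coefficients f_k = 9^k. For g = 1/(1 - x)^2 the coefficient is g_k = C(k + 1, 1) = k + 1. The Hadamard coefficient is (f * g)_k = 9^k * (k + 1).
For k = 19: 9^19 * 20 = 1350851717672992089 * 20 = 27017034353459841780.

27017034353459841780


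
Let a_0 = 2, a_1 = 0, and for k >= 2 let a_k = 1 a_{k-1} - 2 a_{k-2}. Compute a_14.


Iterating the recurrence forward:
a_0 = 2
a_1 = 0
a_2 = 1*0 - 2*2 = -4
a_3 = 1*-4 - 2*0 = -4
a_4 = 1*-4 - 2*-4 = 4
a_5 = 1*4 - 2*-4 = 12
a_6 = 1*12 - 2*4 = 4
a_7 = 1*4 - 2*12 = -20
a_8 = 1*-20 - 2*4 = -28
a_9 = 1*-28 - 2*-20 = 12
a_10 = 1*12 - 2*-28 = 68
a_11 = 1*68 - 2*12 = 44
a_12 = 1*44 - 2*68 = -92
a_13 = 1*-92 - 2*44 = -180
a_14 = 1*-180 - 2*-92 = 4
So a_14 = 4.

4


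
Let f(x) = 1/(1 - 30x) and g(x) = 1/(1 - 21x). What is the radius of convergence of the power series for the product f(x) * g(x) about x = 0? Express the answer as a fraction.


The radius of 1/(1 - 30x) is 1/30 (nearest singularity at x = 1/30), and the radius of 1/(1 - 21x) is 1/21.
The product f(x)*g(x) = 1/((1 - 30x)(1 - 21x)) has singularities at both 1/30 and 1/21, so its radius of convergence is the distance to the nearest one:
min(1/30, 1/21) = 1/30.

1/30


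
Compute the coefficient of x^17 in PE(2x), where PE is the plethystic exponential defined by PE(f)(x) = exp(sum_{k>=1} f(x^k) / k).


With f(x) = 2x, the exponent is sum_{k>=1} 2 x^k / k = 2 * (-ln(1 - x)). Exponentiating:
PE(2x) = exp(-2 ln(1 - x)) = 1/(1 - x)^2.
By the negative binomial expansion, [x^n] 1/(1 - x)^2 = C(n + 1, 1).
For n = 17: C(18, 1) = 18.

18


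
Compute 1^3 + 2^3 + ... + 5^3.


This power sum has a closed form given by Faulhaber's formula
sum_{k=1}^{m} k^p = (1 / (p + 1)) * sum_{j=0}^{p} C(p + 1, j) B_j m^(p + 1 - j),
but for small m direct computation is fastest:
1 + 8 + 27 + 64 + 125 = 225.

225


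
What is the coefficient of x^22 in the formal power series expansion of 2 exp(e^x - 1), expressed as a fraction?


exp(e^x - 1) is the exponential generating function for the Bell numbers Bell_k: exp(e^x - 1) = sum_{k>=0} Bell_k x^k / k!.
So the coefficient of x^22 in 2 exp(e^x - 1) is 2 Bell_22 / 22!.
Computing: Bell_22 = 4506715738447323 and 22! = 1124000727777607680000, giving
2 * 4506715738447323/1124000727777607680000 = 88366975263673/11019614978211840000.

88366975263673/11019614978211840000


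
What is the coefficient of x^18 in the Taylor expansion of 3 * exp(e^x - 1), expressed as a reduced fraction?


exp(e^x - 1) = sum_{k>=0} Bell_k x^k / k!, where Bell_k is the k-th Bell number.
So the coefficient of x^18 is 3 * Bell_18 / 18!.
Computing: Bell_18 = 682076806159 and 18! = 6402373705728000, giving
3 * 682076806159/6402373705728000 = 97439543737/304874938368000.

97439543737/304874938368000


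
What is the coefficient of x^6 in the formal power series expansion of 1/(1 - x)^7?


The expansion 1/(1 - x)^r = sum_{k>=0} C(k + r - 1, r - 1) x^k follows from the multiset / negative-binomial theorem (or from repeated differentiation of the geometric series).
For r = 7 and k = 6:
C(12, 6) = 479001600 / (720 * 720) = 924.

924


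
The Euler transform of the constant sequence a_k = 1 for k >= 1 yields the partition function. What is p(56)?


The Euler transform converts the sequence a_k = 1 into the number of integer partitions.
Using the recurrence or dynamic programming:
p(56) = 526823

526823


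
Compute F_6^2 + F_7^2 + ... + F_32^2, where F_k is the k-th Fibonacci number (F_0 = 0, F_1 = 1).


There is a standard identity sum_{k=0}^{N} F_k^2 = F_N * F_{N+1} (proved inductively from the telescoping relation F_k^2 = F_k F_{k+1} - F_{k-1} F_k). Then
sum_{k=6}^{32} F_k^2 = F_32 F_33 - F_5 F_6.
Computing: F_32 = 2178309, F_33 = 3524578, F_5 = 5, F_6 = 8.
Sum = 2178309 * 3524578 - 5 * 8 = 7677619978562.

7677619978562


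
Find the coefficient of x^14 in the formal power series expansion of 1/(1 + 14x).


Write 1/(1 + c x) = 1/(1 - (-c) x) and apply the geometric-series identity
1/(1 - y) = sum_{k>=0} y^k to get 1/(1 + c x) = sum_{k>=0} (-c)^k x^k.
So the coefficient of x^k is (-c)^k = (-1)^k * c^k.
Here c = 14 and k = 14:
(-14)^14 = 1 * 11112006825558016 = 11112006825558016

11112006825558016


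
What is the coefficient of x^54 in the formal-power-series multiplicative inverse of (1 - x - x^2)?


Let the inverse be f(x) = sum_{k>=0} a_k x^k. From f(x) * (1 - x - x^2) = 1 and matching coefficients:
 x^0: a_0 = 1.
 x^1: a_1 - a_0 = 0, so a_1 = 1.
 x^k (k >= 2): a_k - a_{k-1} - a_{k-2} = 0, i.e. a_k = a_{k-1} + a_{k-2}.
This is the Fibonacci-type recurrence shifted so that a_0 = a_1 = 1.
Iterating: a_0=1, a_1=1, a_2=2, a_3=3, a_4=5, a_5=8, a_6=13, a_7=21, a_8=34, a_9=55, ...
a_54 = 139583862445.

139583862445


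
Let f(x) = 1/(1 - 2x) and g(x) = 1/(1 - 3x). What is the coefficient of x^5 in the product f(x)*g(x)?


The coefficient of x^n in f*g is the Cauchy product: sum_{k=0}^{n} a^k * b^(n-k).
With a=2, b=3, n=5:
sum_{k=0}^{5} 2^k * 3^(5-k)
= 665

665


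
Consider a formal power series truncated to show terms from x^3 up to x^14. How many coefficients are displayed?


From x^3 to x^14 inclusive, the count is 14 - 3 + 1 = 12.

12


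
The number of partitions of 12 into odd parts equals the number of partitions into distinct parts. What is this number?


Computing partitions of 12 into odd parts (1, 3, 5, ...):
Using the generating function prod_{k>=0} 1/(1-x^(2k+1)),
the count is 15

15


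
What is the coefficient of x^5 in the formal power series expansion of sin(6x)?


The Maclaurin series is sin(t) = sum_{k>=0} (-1)^k t^(2k+1) / (2k+1)!, so substituting t = 6x, only odd powers of x are nonzero, with coefficient of x^(2k+1) equal to (-1)^k 6^(2k+1) / (2k+1)!.
Write 5 = 2*2 + 1, giving the coefficient (-1)^2 * 6^5 / 5! = 7776/120 = 324/5.

324/5


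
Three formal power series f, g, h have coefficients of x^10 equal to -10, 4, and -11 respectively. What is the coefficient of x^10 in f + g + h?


Series addition is componentwise:
-10 + 4 + -11
= -17

-17


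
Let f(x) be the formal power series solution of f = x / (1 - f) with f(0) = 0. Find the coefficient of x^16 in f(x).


Apply Lagrange inversion: f = x * phi(f) with phi(t) = 1/(1 - t), so
[x^n] f = (1/n) [t^(n-1)] phi(t)^n = (1/n) [t^(n-1)] (1 - t)^(-n) = (1/n) C(2n - 2, n - 1) = C_{n-1}.
For n = 16: C_15 = C(30, 15) / 16 = 155117520/16 = 9694845 = 9694845.

9694845


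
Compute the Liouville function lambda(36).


The Liouville function is lambda(k) = (-1)^Omega(k), where Omega(k) counts the prime factors of k with multiplicity.
Factoring: 36 = 2 * 2 * 3 * 3, so Omega(36) = 4.
lambda(36) = (-1)^4 = 1.

1


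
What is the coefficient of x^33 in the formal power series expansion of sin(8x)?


The Maclaurin series is sin(t) = sum_{k>=0} (-1)^k t^(2k+1) / (2k+1)!, so substituting t = 8x, only odd powers of x are nonzero, with coefficient of x^(2k+1) equal to (-1)^k 8^(2k+1) / (2k+1)!.
Write 33 = 2*16 + 1, giving the coefficient (-1)^16 * 8^33 / 33! = 633825300114114700748351602688/8683317618811886495518194401280000000 = 295147905179352825856/4043484860477916195764296875.

295147905179352825856/4043484860477916195764296875


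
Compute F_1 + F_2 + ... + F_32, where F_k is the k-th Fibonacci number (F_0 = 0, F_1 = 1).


Use the identity sum_{k=0}^{N} F_k = F_{N+2} - 1 (which follows from F_{k+2} - F_{k+1} = F_k). Then
sum_{k=1}^{32} F_k = (F_{34} - 1) - (F_{2} - 1) = F_{34} - F_{2}.
Computing: F_{34} = 5702887, F_{2} = 1, so
Sum = 5702887 - 1 = 5702886.

5702886


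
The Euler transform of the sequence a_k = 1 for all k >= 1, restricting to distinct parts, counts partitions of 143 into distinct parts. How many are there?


Partitions of 143 into distinct parts can be computed via generating function.
Product (1+x)(1+x^2)(1+x^3)...
The coefficient of x^143 = 11899934

11899934


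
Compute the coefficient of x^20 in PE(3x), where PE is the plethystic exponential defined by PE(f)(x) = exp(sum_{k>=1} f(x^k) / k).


With f(x) = 3x, the exponent is sum_{k>=1} 3 x^k / k = 3 * (-ln(1 - x)). Exponentiating:
PE(3x) = exp(-3 ln(1 - x)) = 1/(1 - x)^3.
By the negative binomial expansion, [x^n] 1/(1 - x)^3 = C(n + 2, 2).
For n = 20: C(22, 2) = 231.

231


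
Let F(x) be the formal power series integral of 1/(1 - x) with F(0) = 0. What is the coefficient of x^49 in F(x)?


1/(1 - x) = sum_{k>=0} x^k. Integrating termwise and using F(0) = 0 gives
F(x) = sum_{k>=0} x^(k+1) / (k+1) = sum_{m>=1} x^m / m = -ln(1 - x).
So the coefficient of x^49 is 1/49 = 1/49.

1/49


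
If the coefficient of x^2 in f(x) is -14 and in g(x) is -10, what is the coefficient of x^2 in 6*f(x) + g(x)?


Scalar multiplication scales coefficients: 6 * -14 = -84.
Then add the g coefficient: -84 + -10
= -94

-94


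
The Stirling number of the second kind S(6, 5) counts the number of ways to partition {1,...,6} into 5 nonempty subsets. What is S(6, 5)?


Using the explicit formula S(n,k) = (1/k!) sum_{j=0}^{k} (-1)^(k-j) C(k,j) j^n:
S(6, 5) = 15
Equivalently, S(n,k) is n! times the coefficient of x^n in the EGF (e^x - 1)^k / k!.

15


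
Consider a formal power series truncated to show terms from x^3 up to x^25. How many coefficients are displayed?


From x^3 to x^25 inclusive, the count is 25 - 3 + 1 = 23.

23


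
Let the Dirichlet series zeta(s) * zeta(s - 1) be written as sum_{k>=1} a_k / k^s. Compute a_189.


Convolution gives a_k = sum_{d | k} d * 1 = sum_{d | k} d = sigma(k), the sum of positive divisors of k.
For k = 189, the divisors are 1, 3, 7, 9, 21, 27, 63, 189, so
sigma(189) = 1 + 3 + 7 + 9 + 21 + 27 + 63 + 189 = 320.

320
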